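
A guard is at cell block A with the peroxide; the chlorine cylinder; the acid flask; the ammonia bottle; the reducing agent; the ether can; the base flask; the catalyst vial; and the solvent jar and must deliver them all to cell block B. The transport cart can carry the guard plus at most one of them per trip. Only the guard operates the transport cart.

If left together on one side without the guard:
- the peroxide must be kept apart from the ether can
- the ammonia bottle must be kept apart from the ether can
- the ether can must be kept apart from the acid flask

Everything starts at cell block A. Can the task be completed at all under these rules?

Following every safe sequence of crossings from the start, the most of the 9 that can be at cell block B as the transport cart arrives there on crossings 1, 3, 5, 7, 9, 11, 13 is 1, 2, 3, 4, 5, 6, 7 respectively; the best ever achieved is 7 of 9.
From crossing 15 on, no configuration arises that was not already reachable earlier: only 288 distinct safe configurations (who is on which side, and where the transport cart is) can ever be reached, none of them has everyone across, and every continuation just revisits them. So no valid plan exists.

No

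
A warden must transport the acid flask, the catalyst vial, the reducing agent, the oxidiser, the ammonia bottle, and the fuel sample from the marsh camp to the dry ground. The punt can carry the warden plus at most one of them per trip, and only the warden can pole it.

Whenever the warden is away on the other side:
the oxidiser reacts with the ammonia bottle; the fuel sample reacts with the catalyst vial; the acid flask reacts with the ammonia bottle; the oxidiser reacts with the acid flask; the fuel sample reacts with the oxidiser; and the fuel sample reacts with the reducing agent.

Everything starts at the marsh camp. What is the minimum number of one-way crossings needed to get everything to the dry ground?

Whatever the first load, the items left behind include a forbidden pair without the warden. No opening move is safe, so no plan exists.

impossible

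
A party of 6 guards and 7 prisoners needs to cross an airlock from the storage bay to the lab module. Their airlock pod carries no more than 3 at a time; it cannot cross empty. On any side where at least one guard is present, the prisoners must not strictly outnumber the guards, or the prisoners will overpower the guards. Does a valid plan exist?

No

The prisoners already outnumber the guards at the storage bay before anyone moves, so the starting position itself is disallowed.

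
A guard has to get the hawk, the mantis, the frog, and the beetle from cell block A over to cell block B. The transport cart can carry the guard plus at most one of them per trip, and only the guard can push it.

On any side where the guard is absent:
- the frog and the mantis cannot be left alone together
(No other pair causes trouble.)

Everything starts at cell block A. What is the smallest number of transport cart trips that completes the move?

Counting alone: the guard can take at most 1 across per trip to cell block B, so moving all 4 needs at least 4 loaded trips out, with a return between consecutive ones — at least 7 crossings.
The plan below uses exactly 7 crossings, so it is optimal:
1. Guard goes to cell block B with the mantis.  [cell block A: the beetle, the frog, the hawk | cell block B: the mantis]
2. Guard goes back to cell block A alone.  [cell block A: the beetle, the frog, the hawk | cell block B: the mantis]
3. Guard goes to cell block B with the hawk.  [cell block A: the beetle, the frog | cell block B: the hawk, the mantis]
4. Guard goes back to cell block A alone.  [cell block A: the beetle, the frog | cell block B: the hawk, the mantis]
5. Guard goes to cell block B with the beetle.  [cell block A: the frog | cell block B: the beetle, the hawk, the mantis]
6. Guard goes back to cell block A alone.  [cell block A: the frog | cell block B: the beetle, the hawk, the mantis]
7. Guard goes to cell block B with the frog.  [cell block A: — | cell block B: the beetle, the frog, the hawk, the mantis]

7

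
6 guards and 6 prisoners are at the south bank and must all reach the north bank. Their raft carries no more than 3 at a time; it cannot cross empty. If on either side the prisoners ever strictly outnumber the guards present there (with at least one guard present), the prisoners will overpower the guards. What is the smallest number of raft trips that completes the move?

impossible

Following every safe sequence of crossings from the start, the most of the 12 that can be at the north bank as the raft arrives there on crossings 1, 3, 5 is 3, 5, 6 respectively; the best ever achieved is 6 of 12.
From crossing 7 on, no configuration arises that was not already reachable earlier: only 17 distinct safe configurations (who is on which side, and where the raft is) can ever be reached, none of them has everyone across, and every continuation just revisits them. They are: 0 guards + 0 prisoners across (raft back at the start); 0 guards + 1 prisoner across (raft there); 0 guards + 1 prisoner across (raft back at the start); 0 guards + 2 prisoners across (raft there); 0 guards + 2 prisoners across (raft back at the start); 0 guards + 3 prisoners across (raft there); 0 guards + 3 prisoners across (raft back at the start); 0 guards + 4 prisoners across (raft there); 0 guards + 4 prisoners across (raft back at the start); 0 guards + 5 prisoners across (raft there); 0 guards + 5 prisoners across (raft back at the start); 0 guards + 6 prisoners across (raft there); 1 guard + 1 prisoner across (raft there); 1 guard + 1 prisoner across (raft back at the start); 2 guards + 2 prisoners across (raft there); 2 guards + 2 prisoners across (raft back at the start); 3 guards + 3 prisoners across (raft there). So no valid plan exists.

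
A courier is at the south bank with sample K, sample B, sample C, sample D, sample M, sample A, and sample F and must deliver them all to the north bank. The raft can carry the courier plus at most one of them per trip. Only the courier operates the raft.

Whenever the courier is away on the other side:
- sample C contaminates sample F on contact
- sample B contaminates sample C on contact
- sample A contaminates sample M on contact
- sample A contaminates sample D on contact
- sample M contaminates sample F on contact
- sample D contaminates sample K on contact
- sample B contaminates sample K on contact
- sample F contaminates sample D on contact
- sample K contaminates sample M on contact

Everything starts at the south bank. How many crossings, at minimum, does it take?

impossible

Whatever the first load, the items left behind include a forbidden pair without the courier. No opening move is safe, so no plan exists.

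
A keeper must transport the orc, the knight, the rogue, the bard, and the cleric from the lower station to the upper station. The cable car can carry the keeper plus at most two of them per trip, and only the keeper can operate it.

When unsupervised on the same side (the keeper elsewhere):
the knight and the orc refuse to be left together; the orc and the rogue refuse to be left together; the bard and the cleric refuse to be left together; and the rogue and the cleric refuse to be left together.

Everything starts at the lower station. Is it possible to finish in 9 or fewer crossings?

Yes

Yes — this plan uses 7 crossings (≤ 9):
1. Keeper goes to the upper station with the cleric and the orc.
2. Keeper goes back to the lower station alone.
3. Keeper goes to the upper station with the knight.
4. Keeper goes back to the lower station with the orc.
5. Keeper goes to the upper station with the bard and the rogue.
6. Keeper goes back to the lower station with the cleric.
7. Keeper goes to the upper station with the cleric and the orc.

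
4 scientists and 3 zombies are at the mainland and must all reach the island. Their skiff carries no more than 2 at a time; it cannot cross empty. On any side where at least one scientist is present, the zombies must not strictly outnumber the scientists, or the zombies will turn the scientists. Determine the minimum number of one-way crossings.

Counting alone: each trip to the island takes at most 2 across and each return brings at least 1 back, so after t trips out (and t−1 returns) at most 2t − (t−1) of the 7 are across; that first reaches 7 at t = 6, so at least 11 crossings are needed.
The plan below uses exactly 11 crossings, so it is optimal:
1. 2 zombies → the island.  (the mainland: 4S 1Z; the island: 0S 2Z)
2. 1 zombie ← the mainland.  (the mainland: 4S 2Z; the island: 0S 1Z)
3. 2 zombies → the island.  (the mainland: 4S 0Z; the island: 0S 3Z)
4. 1 zombie ← the mainland.  (the mainland: 4S 1Z; the island: 0S 2Z)
5. 2 scientists → the island.  (the mainland: 2S 1Z; the island: 2S 2Z)
6. 1 zombie ← the mainland.  (the mainland: 2S 2Z; the island: 2S 1Z)
7. 1 scientist and 1 zombie → the island.  (the mainland: 1S 1Z; the island: 3S 2Z)
8. 1 scientist ← the mainland.  (the mainland: 2S 1Z; the island: 2S 2Z)
9. 1 scientist and 1 zombie → the island.  (the mainland: 1S 0Z; the island: 3S 3Z)
10. 1 zombie ← the mainland.  (the mainland: 1S 1Z; the island: 3S 2Z)
11. 1 scientist and 1 zombie → the island.  (the mainland: 0S 0Z; the island: 4S 3Z)

11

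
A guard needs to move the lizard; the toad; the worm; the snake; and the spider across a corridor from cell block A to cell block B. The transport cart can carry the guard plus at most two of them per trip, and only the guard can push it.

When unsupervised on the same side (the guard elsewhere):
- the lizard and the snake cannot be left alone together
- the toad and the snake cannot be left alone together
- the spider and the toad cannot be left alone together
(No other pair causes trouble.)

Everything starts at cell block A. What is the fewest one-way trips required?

Counting alone: the guard can take at most 2 across per trip to cell block B, so moving all 5 needs at least 3 loaded trips out, with a return between consecutive ones — at least 5 crossings.
The plan below uses exactly 5 crossings, so it is optimal:
1. Guard goes to cell block B with the lizard and the toad.
2. Guard goes back to cell block A alone.
3. Guard goes to cell block B with the worm.
4. Guard goes back to cell block A alone.
5. Guard goes to cell block B with the snake and the spider.

5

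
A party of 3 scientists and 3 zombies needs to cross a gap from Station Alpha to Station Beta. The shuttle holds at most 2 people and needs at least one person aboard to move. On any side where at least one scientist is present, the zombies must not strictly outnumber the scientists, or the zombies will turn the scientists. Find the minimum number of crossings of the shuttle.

Counting alone: each trip to Station Beta takes at most 2 across and each return brings at least 1 back, so after t trips out (and t−1 returns) at most 2t − (t−1) of the 6 are across; that first reaches 6 at t = 5, so at least 9 crossings are needed.
The safety rule pushes this higher. Following every safe sequence of crossings, the most of the 6 that can be at Station Beta as the shuttle arrives there on crossing 9 is 5 — never all 6.
So no plan with fewer than 11 crossings exists, and this one achieves 11:
1. 2 zombies → Station Beta.  (Station Alpha: 3S 1Z; Station Beta: 0S 2Z)
2. 1 zombie ← Station Alpha.  (Station Alpha: 3S 2Z; Station Beta: 0S 1Z)
3. 2 zombies → Station Beta.  (Station Alpha: 3S 0Z; Station Beta: 0S 3Z)
4. 1 zombie ← Station Alpha.  (Station Alpha: 3S 1Z; Station Beta: 0S 2Z)
5. 2 scientists → Station Beta.  (Station Alpha: 1S 1Z; Station Beta: 2S 2Z)
6. 1 scientist and 1 zombie ← Station Alpha.  (Station Alpha: 2S 2Z; Station Beta: 1S 1Z)
7. 2 scientists → Station Beta.  (Station Alpha: 0S 2Z; Station Beta: 3S 1Z)
8. 1 zombie ← Station Alpha.  (Station Alpha: 0S 3Z; Station Beta: 3S 0Z)
9. 2 zombies → Station Beta.  (Station Alpha: 0S 1Z; Station Beta: 3S 2Z)
10. 1 zombie ← Station Alpha.  (Station Alpha: 0S 2Z; Station Beta: 3S 1Z)
11. 2 zombies → Station Beta.  (Station Alpha: 0S 0Z; Station Beta: 3S 3Z)

11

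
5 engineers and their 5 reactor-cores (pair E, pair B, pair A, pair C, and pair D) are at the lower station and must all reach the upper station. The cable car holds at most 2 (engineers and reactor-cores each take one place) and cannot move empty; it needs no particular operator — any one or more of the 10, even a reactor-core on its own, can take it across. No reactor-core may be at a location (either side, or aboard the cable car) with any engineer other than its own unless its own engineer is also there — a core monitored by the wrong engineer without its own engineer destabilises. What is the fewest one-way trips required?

impossible

Following every safe sequence of crossings from the start, the most of the 10 that can be at the upper station as the cable car arrives there on crossings 1, 3, 5, 7 is 2, 3, 4, 5 respectively; the best ever achieved is 5 of 10.
From crossing 9 on, no configuration arises that was not already reachable earlier: only 82 distinct safe configurations (who is on which side, and where the cable car is) can ever be reached, none of them has everyone across, and every continuation just revisits them. So no valid plan exists.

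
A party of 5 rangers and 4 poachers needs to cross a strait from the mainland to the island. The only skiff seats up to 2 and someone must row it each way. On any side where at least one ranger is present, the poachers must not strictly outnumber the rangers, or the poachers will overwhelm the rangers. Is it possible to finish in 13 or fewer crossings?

Counting alone: each trip to the island takes at most 2 across and each return brings at least 1 back, so after t trips out (and t−1 returns) at most 2t − (t−1) of the 9 are across; that first reaches 9 at t = 8, so at least 15 crossings are needed.
Since 13 < 15, 13 crossings cannot be enough. (The shortest complete plan in fact takes 15:)
1. 2 poachers → the island.  (the mainland: 5R 2P; the island: 0R 2P)
2. 1 poacher ← the mainland.  (the mainland: 5R 3P; the island: 0R 1P)
3. 2 poachers → the island.  (the mainland: 5R 1P; the island: 0R 3P)
4. 1 poacher ← the mainland.  (the mainland: 5R 2P; the island: 0R 2P)
5. 2 rangers → the island.  (the mainland: 3R 2P; the island: 2R 2P)
6. 1 poacher ← the mainland.  (the mainland: 3R 3P; the island: 2R 1P)
7. 1 ranger and 1 poacher → the island.  (the mainland: 2R 2P; the island: 3R 2P)
8. 1 ranger ← the mainland.  (the mainland: 3R 2P; the island: 2R 2P)
9. 1 ranger and 1 poacher → the island.  (the mainland: 2R 1P; the island: 3R 3P)
10. 1 poacher ← the mainland.  (the mainland: 2R 2P; the island: 3R 2P)
11. 1 ranger and 1 poacher → the island.  (the mainland: 1R 1P; the island: 4R 3P)
12. 1 ranger ← the mainland.  (the mainland: 2R 1P; the island: 3R 3P)
13. 1 ranger and 1 poacher → the island.  (the mainland: 1R 0P; the island: 4R 4P)
14. 1 poacher ← the mainland.  (the mainland: 1R 1P; the island: 4R 3P)
15. 1 ranger and 1 poacher → the island.  (the mainland: 0R 0P; the island: 5R 4P)

No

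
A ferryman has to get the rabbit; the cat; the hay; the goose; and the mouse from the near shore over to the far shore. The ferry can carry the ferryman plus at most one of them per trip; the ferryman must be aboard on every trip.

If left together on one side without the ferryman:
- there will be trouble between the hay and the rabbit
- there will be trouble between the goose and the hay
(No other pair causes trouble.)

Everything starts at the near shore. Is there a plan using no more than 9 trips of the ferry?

Counting alone: the ferryman can take at most 1 across per trip to the far shore, so moving all 5 needs at least 5 loaded trips out, with a return between consecutive ones — at least 9 crossings.
The safety rule pushes this higher. Following every safe sequence of crossings, the most of the 5 that can be at the far shore as the ferry arrives there on crossing 9 is 4 — never all 5.
So the move cannot be finished within 9 crossings. (The shortest complete plan takes 11:)
1. Ferryman goes to the far shore with the hay.
2. Ferryman goes back to the near shore alone.
3. Ferryman goes to the far shore with the rabbit.
4. Ferryman goes back to the near shore with the hay.
5. Ferryman goes to the far shore with the goose.
6. Ferryman goes back to the near shore alone.
7. Ferryman goes to the far shore with the cat.
8. Ferryman goes back to the near shore alone.
9. Ferryman goes to the far shore with the mouse.
10. Ferryman goes back to the near shore alone.
11. Ferryman goes to the far shore with the hay.

No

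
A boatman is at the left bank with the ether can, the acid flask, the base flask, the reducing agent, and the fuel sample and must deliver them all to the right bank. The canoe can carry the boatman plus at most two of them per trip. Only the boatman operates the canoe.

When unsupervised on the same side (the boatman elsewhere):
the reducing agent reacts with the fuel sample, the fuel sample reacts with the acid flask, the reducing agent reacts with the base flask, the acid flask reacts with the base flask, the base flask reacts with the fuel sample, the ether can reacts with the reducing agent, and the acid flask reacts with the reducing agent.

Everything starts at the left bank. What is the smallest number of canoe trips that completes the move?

impossible

Whatever the first load, the items left behind include a forbidden pair without the boatman. No opening move is safe, so no plan exists.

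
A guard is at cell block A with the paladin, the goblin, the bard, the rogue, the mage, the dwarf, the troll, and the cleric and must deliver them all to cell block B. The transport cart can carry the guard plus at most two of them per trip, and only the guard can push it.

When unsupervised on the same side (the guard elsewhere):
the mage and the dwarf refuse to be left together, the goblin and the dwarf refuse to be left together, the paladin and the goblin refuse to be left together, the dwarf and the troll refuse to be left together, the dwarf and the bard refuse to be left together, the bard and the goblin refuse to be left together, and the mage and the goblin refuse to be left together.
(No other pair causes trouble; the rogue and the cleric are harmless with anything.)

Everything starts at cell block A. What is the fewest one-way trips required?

Counting alone: the guard can take at most 2 across per trip to cell block B, so moving all 8 needs at least 4 loaded trips out, with a return between consecutive ones — at least 7 crossings.
The safety rule pushes this higher. Following every safe sequence of crossings, the most of the 8 that can be at cell block B as the transport cart arrives there on crossings 7, 9, 11 is 5, 6, 7 respectively — never all 8.
So no plan with fewer than 13 crossings exists, and this one achieves 13:
1. Guard goes to cell block B with the dwarf and the goblin.  [cell block A: the bard, the cleric, the mage, the paladin, the rogue, the troll | cell block B: the dwarf, the goblin]
2. Guard goes back to cell block A with the goblin.  [cell block A: the bard, the cleric, the goblin, the mage, the paladin, the rogue, the troll | cell block B: the dwarf]
3. Guard goes to cell block B with the goblin and the paladin.  [cell block A: the bard, the cleric, the mage, the rogue, the troll | cell block B: the dwarf, the goblin, the paladin]
4. Guard goes back to cell block A with the goblin.  [cell block A: the bard, the cleric, the goblin, the mage, the rogue, the troll | cell block B: the dwarf, the paladin]
5. Guard goes to cell block B with the goblin and the rogue.  [cell block A: the bard, the cleric, the mage, the troll | cell block B: the dwarf, the goblin, the paladin, the rogue]
6. Guard goes back to cell block A with the goblin.  [cell block A: the bard, the cleric, the goblin, the mage, the troll | cell block B: the dwarf, the paladin, the rogue]
7. Guard goes to cell block B with the cleric and the goblin.  [cell block A: the bard, the mage, the troll | cell block B: the cleric, the dwarf, the goblin, the paladin, the rogue]
8. Guard goes back to cell block A with the goblin.  [cell block A: the bard, the goblin, the mage, the troll | cell block B: the cleric, the dwarf, the paladin, the rogue]
9. Guard goes to cell block B with the bard and the mage.  [cell block A: the goblin, the troll | cell block B: the bard, the cleric, the dwarf, the mage, the paladin, the rogue]
10. Guard goes back to cell block A with the dwarf.  [cell block A: the dwarf, the goblin, the troll | cell block B: the bard, the cleric, the mage, the paladin, the rogue]
11. Guard goes to cell block B with the goblin and the troll.  [cell block A: the dwarf | cell block B: the bard, the cleric, the goblin, the mage, the paladin, the rogue, the troll]
12. Guard goes back to cell block A with the goblin.  [cell block A: the dwarf, the goblin | cell block B: the bard, the cleric, the mage, the paladin, the rogue, the troll]
13. Guard goes to cell block B with the dwarf and the goblin.  [cell block A: — | cell block B: the bard, the cleric, the dwarf, the goblin, the mage, the paladin, the rogue, the troll]

13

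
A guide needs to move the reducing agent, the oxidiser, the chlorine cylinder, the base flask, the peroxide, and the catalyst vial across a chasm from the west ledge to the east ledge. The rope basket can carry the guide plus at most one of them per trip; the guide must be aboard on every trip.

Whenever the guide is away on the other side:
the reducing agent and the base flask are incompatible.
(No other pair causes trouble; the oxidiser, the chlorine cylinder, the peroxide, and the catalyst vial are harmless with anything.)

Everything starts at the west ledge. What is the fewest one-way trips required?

11

Counting alone: the guide can take at most 1 across per trip to the east ledge, so moving all 6 needs at least 6 loaded trips out, with a return between consecutive ones — at least 11 crossings.
The plan below uses exactly 11 crossings, so it is optimal:
1. Guide goes to the east ledge with the reducing agent.  [the west ledge: the base flask, the catalyst vial, the chlorine cylinder, the oxidiser, the peroxide | the east ledge: the reducing agent]
2. Guide goes back to the west ledge alone.  [the west ledge: the base flask, the catalyst vial, the chlorine cylinder, the oxidiser, the peroxide | the east ledge: the reducing agent]
3. Guide goes to the east ledge with the oxidiser.  [the west ledge: the base flask, the catalyst vial, the chlorine cylinder, the peroxide | the east ledge: the oxidiser, the reducing agent]
4. Guide goes back to the west ledge alone.  [the west ledge: the base flask, the catalyst vial, the chlorine cylinder, the peroxide | the east ledge: the oxidiser, the reducing agent]
5. Guide goes to the east ledge with the chlorine cylinder.  [the west ledge: the base flask, the catalyst vial, the peroxide | the east ledge: the chlorine cylinder, the oxidiser, the reducing agent]
6. Guide goes back to the west ledge alone.  [the west ledge: the base flask, the catalyst vial, the peroxide | the east ledge: the chlorine cylinder, the oxidiser, the reducing agent]
7. Guide goes to the east ledge with the peroxide.  [the west ledge: the base flask, the catalyst vial | the east ledge: the chlorine cylinder, the oxidiser, the peroxide, the reducing agent]
8. Guide goes back to the west ledge alone.  [the west ledge: the base flask, the catalyst vial | the east ledge: the chlorine cylinder, the oxidiser, the peroxide, the reducing agent]
9. Guide goes to the east ledge with the catalyst vial.  [the west ledge: the base flask | the east ledge: the catalyst vial, the chlorine cylinder, the oxidiser, the peroxide, the reducing agent]
10. Guide goes back to the west ledge alone.  [the west ledge: the base flask | the east ledge: the catalyst vial, the chlorine cylinder, the oxidiser, the peroxide, the reducing agent]
11. Guide goes to the east ledge with the base flask.  [the west ledge: — | the east ledge: the base flask, the catalyst vial, the chlorine cylinder, the oxidiser, the peroxide, the reducing agent]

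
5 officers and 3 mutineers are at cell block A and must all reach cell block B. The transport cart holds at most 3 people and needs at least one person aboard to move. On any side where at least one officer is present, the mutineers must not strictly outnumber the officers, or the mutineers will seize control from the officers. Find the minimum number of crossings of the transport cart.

Counting alone: each trip to cell block B takes at most 3 across and each return brings at least 1 back, so after t trips out (and t−1 returns) at most 3t − (t−1) of the 8 are across; that first reaches 8 at t = 4, so at least 7 crossings are needed.
The plan below uses exactly 7 crossings, so it is optimal:
1. 2 mutineers → cell block B.  (cell block A: 5O 1M; cell block B: 0O 2M)
2. 1 mutineer ← cell block A.  (cell block A: 5O 2M; cell block B: 0O 1M)
3. 2 officers and 1 mutineer → cell block B.  (cell block A: 3O 1M; cell block B: 2O 2M)
4. 1 mutineer ← cell block A.  (cell block A: 3O 2M; cell block B: 2O 1M)
5. 1 officer and 2 mutineers → cell block B.  (cell block A: 2O 0M; cell block B: 3O 3M)
6. 1 mutineer ← cell block A.  (cell block A: 2O 1M; cell block B: 3O 2M)
7. 2 officers and 1 mutineer → cell block B.  (cell block A: 0O 0M; cell block B: 5O 3M)

7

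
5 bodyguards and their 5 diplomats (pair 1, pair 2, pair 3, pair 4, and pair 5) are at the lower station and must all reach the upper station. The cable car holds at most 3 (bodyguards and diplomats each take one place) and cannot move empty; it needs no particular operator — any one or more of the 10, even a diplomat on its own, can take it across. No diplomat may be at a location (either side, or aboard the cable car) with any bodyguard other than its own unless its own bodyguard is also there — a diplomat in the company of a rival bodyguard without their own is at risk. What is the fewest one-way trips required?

Counting alone: each trip to the upper station takes at most 3 across and each return brings at least 1 back, so after t trips out (and t−1 returns) at most 3t − (t−1) of the 10 are across; that first reaches 10 at t = 5, so at least 9 crossings are needed.
The safety rule pushes this higher. Following every safe sequence of crossings, the most of the 10 that can be at the upper station as the cable car arrives there on crossing 9 is 9 — never all 10.
So no plan with fewer than 11 crossings exists, and this one achieves 11:
1. bodyguard 1 and diplomat 1 cross → the upper station.
2. bodyguard 1 crosses ← the lower station.
3. diplomat 2, diplomat 3, and diplomat 4 cross → the upper station.
4. diplomat 1 crosses ← the lower station.
5. bodyguard 2, bodyguard 3, and bodyguard 4 cross → the upper station.
6. bodyguard 2 and diplomat 2 cross ← the lower station.
7. bodyguard 1, bodyguard 2, and bodyguard 5 cross → the upper station.
8. diplomat 3 crosses ← the lower station.
9. diplomat 1 and diplomat 2 cross → the upper station.
10. diplomat 1 crosses ← the lower station.
11. diplomat 1, diplomat 3, and diplomat 5 cross → the upper station.

11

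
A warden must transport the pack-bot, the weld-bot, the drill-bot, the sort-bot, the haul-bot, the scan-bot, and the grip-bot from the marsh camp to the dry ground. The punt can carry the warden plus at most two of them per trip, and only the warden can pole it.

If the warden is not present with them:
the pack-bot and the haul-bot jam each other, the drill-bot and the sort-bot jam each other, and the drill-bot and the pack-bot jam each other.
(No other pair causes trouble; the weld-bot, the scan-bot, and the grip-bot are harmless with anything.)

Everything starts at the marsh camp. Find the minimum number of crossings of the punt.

Counting alone: the warden can take at most 2 across per trip to the dry ground, so moving all 7 needs at least 4 loaded trips out, with a return between consecutive ones — at least 7 crossings.
The plan below uses exactly 7 crossings, so it is optimal:
1. Warden goes to the dry ground with the drill-bot and the pack-bot.
2. Warden goes back to the marsh camp with the pack-bot.
3. Warden goes to the dry ground with the haul-bot and the weld-bot.
4. Warden goes back to the marsh camp alone.
5. Warden goes to the dry ground with the grip-bot and the scan-bot.
6. Warden goes back to the marsh camp alone.
7. Warden goes to the dry ground with the pack-bot and the sort-bot.

7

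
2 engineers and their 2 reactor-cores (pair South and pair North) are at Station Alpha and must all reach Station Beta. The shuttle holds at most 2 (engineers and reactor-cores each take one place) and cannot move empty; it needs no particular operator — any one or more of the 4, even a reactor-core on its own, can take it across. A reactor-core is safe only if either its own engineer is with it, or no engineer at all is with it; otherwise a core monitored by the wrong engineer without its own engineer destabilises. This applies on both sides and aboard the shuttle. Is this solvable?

1. engineer South and reactor-core South cross → Station Beta.
2. engineer South crosses ← Station Alpha.
3. engineer North and engineer South cross → Station Beta.
4. engineer North crosses ← Station Alpha.
5. engineer North and reactor-core North cross → Station Beta.

Yes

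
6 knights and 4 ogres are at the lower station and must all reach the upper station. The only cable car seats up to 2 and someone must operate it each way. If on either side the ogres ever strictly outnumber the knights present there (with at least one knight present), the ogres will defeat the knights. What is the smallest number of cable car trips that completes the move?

Counting alone: each trip to the upper station takes at most 2 across and each return brings at least 1 back, so after t trips out (and t−1 returns) at most 2t − (t−1) of the 10 are across; that first reaches 10 at t = 9, so at least 17 crossings are needed.
The plan below uses exactly 17 crossings, so it is optimal:
1. 2 ogres → the upper station.  (the lower station: 6K 2O; the upper station: 0K 2O)
2. 1 ogre ← the lower station.  (the lower station: 6K 3O; the upper station: 0K 1O)
3. 2 ogres → the upper station.  (the lower station: 6K 1O; the upper station: 0K 3O)
4. 1 ogre ← the lower station.  (the lower station: 6K 2O; the upper station: 0K 2O)
5. 2 knights → the upper station.  (the lower station: 4K 2O; the upper station: 2K 2O)
6. 1 ogre ← the lower station.  (the lower station: 4K 3O; the upper station: 2K 1O)
7. 1 knight and 1 ogre → the upper station.  (the lower station: 3K 2O; the upper station: 3K 2O)
8. 1 ogre ← the lower station.  (the lower station: 3K 3O; the upper station: 3K 1O)
9. 2 ogres → the upper station.  (the lower station: 3K 1O; the upper station: 3K 3O)
10. 1 ogre ← the lower station.  (the lower station: 3K 2O; the upper station: 3K 2O)
11. 1 knight and 1 ogre → the upper station.  (the lower station: 2K 1O; the upper station: 4K 3O)
12. 1 ogre ← the lower station.  (the lower station: 2K 2O; the upper station: 4K 2O)
13. 2 ogres → the upper station.  (the lower station: 2K 0O; the upper station: 4K 4O)
14. 1 ogre ← the lower station.  (the lower station: 2K 1O; the upper station: 4K 3O)
15. 1 knight and 1 ogre → the upper station.  (the lower station: 1K 0O; the upper station: 5K 4O)
16. 1 ogre ← the lower station.  (the lower station: 1K 1O; the upper station: 5K 3O)
17. 1 knight and 1 ogre → the upper station.  (the lower station: 0K 0O; the upper station: 6K 4O)

17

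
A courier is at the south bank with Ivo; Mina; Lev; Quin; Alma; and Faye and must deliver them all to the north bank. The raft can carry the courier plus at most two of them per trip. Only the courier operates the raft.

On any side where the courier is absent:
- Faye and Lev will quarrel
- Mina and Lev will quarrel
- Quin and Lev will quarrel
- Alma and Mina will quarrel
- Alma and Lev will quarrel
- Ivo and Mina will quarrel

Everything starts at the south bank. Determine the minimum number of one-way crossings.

Counting alone: the courier can take at most 2 across per trip to the north bank, so moving all 6 needs at least 3 loaded trips out, with a return between consecutive ones — at least 5 crossings.
The safety rule pushes this higher. Following every safe sequence of crossings, the most of the 6 that can be at the north bank as the raft arrives there on crossings 5, 7 is 4, 5 respectively — never all 6.
So no plan with fewer than 9 crossings exists, and this one achieves 9:
1. Courier goes to the north bank with Lev and Mina.  [the south bank: Alma, Faye, Ivo, Quin | the north bank: Lev, Mina]
2. Courier goes back to the south bank with Mina.  [the south bank: Alma, Faye, Ivo, Mina, Quin | the north bank: Lev]
3. Courier goes to the north bank with Ivo and Mina.  [the south bank: Alma, Faye, Quin | the north bank: Ivo, Lev, Mina]
4. Courier goes back to the south bank with Mina.  [the south bank: Alma, Faye, Mina, Quin | the north bank: Ivo, Lev]
5. Courier goes to the north bank with Alma and Quin.  [the south bank: Faye, Mina | the north bank: Alma, Ivo, Lev, Quin]
6. Courier goes back to the south bank with Lev.  [the south bank: Faye, Lev, Mina | the north bank: Alma, Ivo, Quin]
7. Courier goes to the north bank with Faye and Mina.  [the south bank: Lev | the north bank: Alma, Faye, Ivo, Mina, Quin]
8. Courier goes back to the south bank with Mina.  [the south bank: Lev, Mina | the north bank: Alma, Faye, Ivo, Quin]
9. Courier goes to the north bank with Lev and Mina.  [the south bank: — | the north bank: Alma, Faye, Ivo, Lev, Mina, Quin]

9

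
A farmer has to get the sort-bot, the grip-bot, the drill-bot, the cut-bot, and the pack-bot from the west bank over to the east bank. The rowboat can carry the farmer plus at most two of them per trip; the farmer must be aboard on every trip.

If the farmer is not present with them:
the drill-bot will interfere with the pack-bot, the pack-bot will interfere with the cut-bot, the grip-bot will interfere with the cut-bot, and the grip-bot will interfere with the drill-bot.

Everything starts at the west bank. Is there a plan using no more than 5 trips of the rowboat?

Yes

Yes — this plan uses 5 crossings (≤ 5):
1. Farmer goes to the east bank with the grip-bot and the pack-bot.
2. Farmer goes back to the west bank alone.
3. Farmer goes to the east bank with the sort-bot.
4. Farmer goes back to the west bank alone.
5. Farmer goes to the east bank with the cut-bot and the drill-bot.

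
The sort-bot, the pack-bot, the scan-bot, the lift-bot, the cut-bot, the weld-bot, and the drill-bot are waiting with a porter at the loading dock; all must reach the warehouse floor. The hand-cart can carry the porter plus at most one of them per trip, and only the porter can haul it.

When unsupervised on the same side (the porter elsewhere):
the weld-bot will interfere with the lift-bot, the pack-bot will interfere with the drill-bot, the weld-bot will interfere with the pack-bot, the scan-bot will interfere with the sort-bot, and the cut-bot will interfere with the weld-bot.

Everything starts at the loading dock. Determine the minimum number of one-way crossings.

impossible

Whatever the first load, the items left behind include a forbidden pair without the porter. No opening move is safe, so no plan exists.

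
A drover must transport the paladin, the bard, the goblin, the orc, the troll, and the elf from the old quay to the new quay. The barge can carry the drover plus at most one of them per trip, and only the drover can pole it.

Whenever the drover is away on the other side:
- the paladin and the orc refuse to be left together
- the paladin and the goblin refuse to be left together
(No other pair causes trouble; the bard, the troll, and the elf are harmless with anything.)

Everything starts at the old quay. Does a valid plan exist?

1. Drover goes to the new quay with the paladin.
2. Drover goes back to the old quay alone.
3. Drover goes to the new quay with the bard.
4. Drover goes back to the old quay alone.
5. Drover goes to the new quay with the goblin.
6. Drover goes back to the old quay with the paladin.
7. Drover goes to the new quay with the orc.
8. Drover goes back to the old quay alone.
9. Drover goes to the new quay with the troll.
10. Drover goes back to the old quay alone.
11. Drover goes to the new quay with the elf.
12. Drover goes back to the old quay alone.
13. Drover goes to the new quay with the paladin.

Yes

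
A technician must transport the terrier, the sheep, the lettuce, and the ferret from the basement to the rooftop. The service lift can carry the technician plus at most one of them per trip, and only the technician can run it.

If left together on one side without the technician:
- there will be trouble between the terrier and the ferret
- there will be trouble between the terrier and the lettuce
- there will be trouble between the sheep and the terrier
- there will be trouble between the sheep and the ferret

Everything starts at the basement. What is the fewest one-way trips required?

Whatever the first load, the items left behind include a forbidden pair without the technician. No opening move is safe, so no plan exists.

impossible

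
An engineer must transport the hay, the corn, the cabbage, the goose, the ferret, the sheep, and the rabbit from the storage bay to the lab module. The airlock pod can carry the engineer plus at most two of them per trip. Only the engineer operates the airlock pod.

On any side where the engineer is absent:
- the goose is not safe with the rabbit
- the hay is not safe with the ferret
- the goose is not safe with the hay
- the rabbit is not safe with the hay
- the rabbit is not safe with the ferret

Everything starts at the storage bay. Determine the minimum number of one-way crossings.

Counting alone: the engineer can take at most 2 across per trip to the lab module, so moving all 7 needs at least 4 loaded trips out, with a return between consecutive ones — at least 7 crossings.
The safety rule pushes this higher. Following every safe sequence of crossings, the most of the 7 that can be at the lab module as the airlock pod arrives there on crossings 7, 9 is 5, 6 respectively — never all 7.
So no plan with fewer than 11 crossings exists, and this one achieves 11:
1. Engineer goes to the lab module with the hay and the rabbit.  [the storage bay: the cabbage, the corn, the ferret, the goose, the sheep | the lab module: the hay, the rabbit]
2. Engineer goes back to the storage bay with the hay.  [the storage bay: the cabbage, the corn, the ferret, the goose, the hay, the sheep | the lab module: the rabbit]
3. Engineer goes to the lab module with the corn and the hay.  [the storage bay: the cabbage, the ferret, the goose, the sheep | the lab module: the corn, the hay, the rabbit]
4. Engineer goes back to the storage bay with the hay.  [the storage bay: the cabbage, the ferret, the goose, the hay, the sheep | the lab module: the corn, the rabbit]
5. Engineer goes to the lab module with the cabbage and the hay.  [the storage bay: the ferret, the goose, the sheep | the lab module: the cabbage, the corn, the hay, the rabbit]
6. Engineer goes back to the storage bay with the hay.  [the storage bay: the ferret, the goose, the hay, the sheep | the lab module: the cabbage, the corn, the rabbit]
7. Engineer goes to the lab module with the hay and the sheep.  [the storage bay: the ferret, the goose | the lab module: the cabbage, the corn, the hay, the rabbit, the sheep]
8. Engineer goes back to the storage bay with the hay.  [the storage bay: the ferret, the goose, the hay | the lab module: the cabbage, the corn, the rabbit, the sheep]
9. Engineer goes to the lab module with the ferret and the goose.  [the storage bay: the hay | the lab module: the cabbage, the corn, the ferret, the goose, the rabbit, the sheep]
10. Engineer goes back to the storage bay with the rabbit.  [the storage bay: the hay, the rabbit | the lab module: the cabbage, the corn, the ferret, the goose, the sheep]
11. Engineer goes to the lab module with the hay and the rabbit.  [the storage bay: — | the lab module: the cabbage, the corn, the ferret, the goose, the hay, the rabbit, the sheep]

11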